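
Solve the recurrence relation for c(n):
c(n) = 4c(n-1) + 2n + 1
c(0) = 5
First-order linear with linear forcing.
Homogeneous solution: c_h(n) = A·(4)^n.
Try particular c_p(n) = pn + q. Substituting:
  pn + q = 4(p(n-1) + q) + 2n + 1.
Matching the n-coefficient: p = 4p + 2 ⇒ p = - \frac{2}{3}.
Matching constants: q = -4p + 4q + 1 ⇒ q = - \frac{11}{9}.
General: c(n) = A·(4)^n - \frac{2 n}{3} - \frac{11}{9}.
Apply c(0) = 5: A - \frac{11}{9} = 5 ⇒ A = \frac{56}{9}.
So c(n) = \frac{56 \cdot 4^{n}}{9} - \frac{2 n}{3} - \frac{11}{9}.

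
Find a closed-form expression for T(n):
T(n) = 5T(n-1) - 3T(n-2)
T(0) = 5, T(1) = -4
Characteristic equation: x² - 5x + 3 = 0.
Discriminant Δ = (5)² + 4·(-3) = 13.
Roots r₁,₂ = (5 ± √13)/2, so r₁ = \frac{\sqrt{13}}{2} + \frac{5}{2}, r₂ = \frac{5}{2} - \frac{\sqrt{13}}{2}.
General solution: T(n) = A·r₁^n + B·r₂^n.
From the initial conditions, A + B = 5 and r₁A + r₂B = -4.
Since r₁ - r₂ = √13: A = (-4 - (5)r₂)/√13 = \frac{5}{2} - \frac{33 \sqrt{13}}{26}, and B = 5 - A = \frac{5}{2} + \frac{33 \sqrt{13}}{26}.
So T(n) = \left(\frac{5}{2} - \frac{33 \sqrt{13}}{26}\right)\left(\frac{\sqrt{13}}{2} + \frac{5}{2}\right)^n + \left(\frac{5}{2} + \frac{33 \sqrt{13}}{26}\right)\left(\frac{5}{2} - \frac{\sqrt{13}}{2}\right)^n.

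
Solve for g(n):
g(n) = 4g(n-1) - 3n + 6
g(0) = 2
First-order linear with linear forcing.
Homogeneous solution: g_h(n) = A·(4)^n.
Try particular g_p(n) = pn + q. Substituting:
  pn + q = 4(p(n-1) + q) - 3n + 6.
Matching the n-coefficient: p = 4p - 3 ⇒ p = 1.
Matching constants: q = -4p + 4q + 6 ⇒ q = - \frac{2}{3}.
General: g(n) = A·(4)^n + n - \frac{2}{3}.
Apply g(0) = 2: A - \frac{2}{3} = 2 ⇒ A = \frac{8}{3}.
So g(n) = \frac{8 \cdot 4^{n}}{3} + n - \frac{2}{3}.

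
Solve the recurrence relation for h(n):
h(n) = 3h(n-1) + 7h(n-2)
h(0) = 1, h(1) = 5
Characteristic equation: x² - 3x - 7 = 0.
Discriminant Δ = (3)² + 4·(7) = 37.
Roots r₁,₂ = (3 ± √37)/2, so r₁ = \frac{3}{2} + \frac{\sqrt{37}}{2}, r₂ = \frac{3}{2} - \frac{\sqrt{37}}{2}.
General solution: h(n) = A·r₁^n + B·r₂^n.
From the initial conditions, A + B = 1 and r₁A + r₂B = 5.
Since r₁ - r₂ = √37: A = (5 - (1)r₂)/√37 = \frac{1}{2} + \frac{7 \sqrt{37}}{74}, and B = 1 - A = \frac{1}{2} - \frac{7 \sqrt{37}}{74}.
So h(n) = \left(\frac{1}{2} + \frac{7 \sqrt{37}}{74}\right)\left(\frac{3}{2} + \frac{\sqrt{37}}{2}\right)^n + \left(\frac{1}{2} - \frac{7 \sqrt{37}}{74}\right)\left(\frac{3}{2} - \frac{\sqrt{37}}{2}\right)^n.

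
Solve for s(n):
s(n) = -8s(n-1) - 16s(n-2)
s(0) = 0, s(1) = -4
Characteristic equation: x² + 8x + 16 = 0, which is (x - (-4))².
Repeated root r = -4.
General solution: s(n) = (A + Bn)·(-4)^n.
From s(0) = 0: A = 0.
From s(1) = -4: (A + B)·(-4) = -4 ⇒ B = 1.
So s(n) = \left(n\right) \cdot (-4)^n.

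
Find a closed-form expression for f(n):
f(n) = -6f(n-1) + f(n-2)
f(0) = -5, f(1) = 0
Characteristic equation: x² + 6x - 1 = 0.
Discriminant Δ = (-6)² + 4·(1) = 40.
Roots r₁,₂ = (-6 ± √40)/2, so r₁ = -3 + \sqrt{10}, r₂ = - \sqrt{10} - 3.
General solution: f(n) = A·r₁^n + B·r₂^n.
From the initial conditions, A + B = -5 and r₁A + r₂B = 0.
Since r₁ - r₂ = √40: A = (0 - (-5)r₂)/√40 = - \frac{5}{2} - \frac{3 \sqrt{10}}{4}, and B = -5 - A = - \frac{5}{2} + \frac{3 \sqrt{10}}{4}.
So f(n) = \left(- \frac{5}{2} - \frac{3 \sqrt{10}}{4}\right)\left(-3 + \sqrt{10}\right)^n + \left(- \frac{5}{2} + \frac{3 \sqrt{10}}{4}\right)\left(- \sqrt{10} - 3\right)^n.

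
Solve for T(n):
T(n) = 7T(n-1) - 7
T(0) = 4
First-order linear non-homogeneous.
Homogeneous solution: T_h(n) = A·(7)^n.
Try constant particular solution T_p = K: K = 7K - 7 ⇒ K = \frac{7}{6}.
General: T(n) = A·(7)^n + \frac{7}{6}.
Apply T(0) = 4: A + \frac{7}{6} = 4 ⇒ A = \frac{17}{6}.
So T(n) = \frac{17 \cdot 7^{n}}{6} + \frac{7}{6}.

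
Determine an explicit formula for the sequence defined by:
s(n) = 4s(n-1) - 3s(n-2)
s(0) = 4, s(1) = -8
Characteristic equation: x² - 4x + 3 = 0, which factors as (x - (1))(x - (3)) = 0.
Roots r₁ = 1, r₂ = 3 (distinct).
General solution: s(n) = A·(1)^n + B·(3)^n.
From s(0) = 4: A + B = 4.
From s(1) = -8: A + 3B = -8.
Solving: A = 10, B = -6.
So s(n) = 10 - 6 \cdot 3^{n}.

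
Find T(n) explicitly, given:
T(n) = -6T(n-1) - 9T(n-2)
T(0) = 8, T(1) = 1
Characteristic equation: x² + 6x + 9 = 0, which is (x - (-3))².
Repeated root r = -3.
General solution: T(n) = (A + Bn)·(-3)^n.
From T(0) = 8: A = 8.
From T(1) = 1: (A + B)·(-3) = 1 ⇒ B = - \frac{25}{3}.
So T(n) = \left(8 - \frac{25 n}{3}\right) \cdot (-3)^n.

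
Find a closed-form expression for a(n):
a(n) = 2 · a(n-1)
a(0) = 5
Pure geometric recurrence with ratio 2.
By induction a(n) = a(0) · (2)^n = 5 \cdot 2^{n}.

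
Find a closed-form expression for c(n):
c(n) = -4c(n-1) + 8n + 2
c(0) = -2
First-order linear with linear forcing.
Homogeneous solution: c_h(n) = A·(-4)^n.
Try particular c_p(n) = pn + q. Substituting:
  pn + q = -4(p(n-1) + q) + 8n + 2.
Matching the n-coefficient: p = -4p + 8 ⇒ p = \frac{8}{5}.
Matching constants: q = 4p - 4q + 2 ⇒ q = \frac{42}{25}.
General: c(n) = A·(-4)^n + \frac{8 n}{5} + \frac{42}{25}.
Apply c(0) = -2: A + \frac{42}{25} = -2 ⇒ A = - \frac{92}{25}.
So c(n) = - \frac{92 \left(-4\right)^{n}}{25} + \frac{8 n}{5} + \frac{42}{25}.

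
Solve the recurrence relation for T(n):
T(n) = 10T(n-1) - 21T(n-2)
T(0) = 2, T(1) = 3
Characteristic equation: x² - 10x + 21 = 0, which factors as (x - (7))(x - (3)) = 0.
Roots r₁ = 7, r₂ = 3 (distinct).
General solution: T(n) = A·(7)^n + B·(3)^n.
From T(0) = 2: A + B = 2.
From T(1) = 3: 7A + 3B = 3.
Solving: A = - \frac{3}{4}, B = \frac{11}{4}.
So T(n) = \frac{11 \cdot 3^{n}}{4} - \frac{3 \cdot 7^{n}}{4}.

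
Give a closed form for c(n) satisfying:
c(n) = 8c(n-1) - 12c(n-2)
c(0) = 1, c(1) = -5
Characteristic equation: x² - 8x + 12 = 0, which factors as (x - (6))(x - (2)) = 0.
Roots r₁ = 6, r₂ = 2 (distinct).
General solution: c(n) = A·(6)^n + B·(2)^n.
From c(0) = 1: A + B = 1.
From c(1) = -5: 6A + 2B = -5.
Solving: A = - \frac{7}{4}, B = \frac{11}{4}.
So c(n) = \frac{11 \cdot 2^{n}}{4} - \frac{7 \cdot 6^{n}}{4}.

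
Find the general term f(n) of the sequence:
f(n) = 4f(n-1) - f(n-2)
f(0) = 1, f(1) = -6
Characteristic equation: x² - 4x + 1 = 0.
Discriminant Δ = (4)² + 4·(-1) = 12.
Roots r₁,₂ = (4 ± √12)/2, so r₁ = \sqrt{3} + 2, r₂ = 2 - \sqrt{3}.
General solution: f(n) = A·r₁^n + B·r₂^n.
From the initial conditions, A + B = 1 and r₁A + r₂B = -6.
Since r₁ - r₂ = √12: A = (-6 - (1)r₂)/√12 = \frac{1}{2} - \frac{4 \sqrt{3}}{3}, and B = 1 - A = \frac{1}{2} + \frac{4 \sqrt{3}}{3}.
So f(n) = \left(\frac{1}{2} - \frac{4 \sqrt{3}}{3}\right)\left(\sqrt{3} + 2\right)^n + \left(\frac{1}{2} + \frac{4 \sqrt{3}}{3}\right)\left(2 - \sqrt{3}\right)^n.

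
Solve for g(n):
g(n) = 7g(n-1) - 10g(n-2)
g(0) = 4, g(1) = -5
Characteristic equation: x² - 7x + 10 = 0, which factors as (x - (5))(x - (2)) = 0.
Roots r₁ = 5, r₂ = 2 (distinct).
General solution: g(n) = A·(5)^n + B·(2)^n.
From g(0) = 4: A + B = 4.
From g(1) = -5: 5A + 2B = -5.
Solving: A = - \frac{13}{3}, B = \frac{25}{3}.
So g(n) = \frac{25 \cdot 2^{n}}{3} - \frac{13 \cdot 5^{n}}{3}.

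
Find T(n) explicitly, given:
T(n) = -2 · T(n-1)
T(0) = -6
Pure geometric recurrence with ratio -2.
By induction T(n) = T(0) · (-2)^n = - 6 \left(-2\right)^{n}.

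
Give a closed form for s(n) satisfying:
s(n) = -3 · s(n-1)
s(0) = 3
Pure geometric recurrence with ratio -3.
By induction s(n) = s(0) · (-3)^n = 3 \left(-3\right)^{n}.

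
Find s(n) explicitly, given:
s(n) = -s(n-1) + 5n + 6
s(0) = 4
First-order linear with linear forcing.
Homogeneous solution: s_h(n) = A·(-1)^n.
Try particular s_p(n) = pn + q. Substituting:
  pn + q = -(p(n-1) + q) + 5n + 6.
Matching the n-coefficient: p = -p + 5 ⇒ p = \frac{5}{2}.
Matching constants: q = p - q + 6 ⇒ q = \frac{17}{4}.
General: s(n) = A·(-1)^n + \frac{5 n}{2} + \frac{17}{4}.
Apply s(0) = 4: A + \frac{17}{4} = 4 ⇒ A = - \frac{1}{4}.
So s(n) = - \frac{\left(-1\right)^{n}}{4} + \frac{5 n}{2} + \frac{17}{4}.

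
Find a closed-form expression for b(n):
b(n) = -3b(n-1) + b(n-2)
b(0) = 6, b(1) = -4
Characteristic equation: x² + 3x - 1 = 0.
Discriminant Δ = (-3)² + 4·(1) = 13.
Roots r₁,₂ = (-3 ± √13)/2, so r₁ = - \frac{3}{2} + \frac{\sqrt{13}}{2}, r₂ = - \frac{\sqrt{13}}{2} - \frac{3}{2}.
General solution: b(n) = A·r₁^n + B·r₂^n.
From the initial conditions, A + B = 6 and r₁A + r₂B = -4.
Since r₁ - r₂ = √13: A = (-4 - (6)r₂)/√13 = \frac{5 \sqrt{13}}{13} + 3, and B = 6 - A = 3 - \frac{5 \sqrt{13}}{13}.
So b(n) = \left(\frac{5 \sqrt{13}}{13} + 3\right)\left(- \frac{3}{2} + \frac{\sqrt{13}}{2}\right)^n + \left(3 - \frac{5 \sqrt{13}}{13}\right)\left(- \frac{\sqrt{13}}{2} - \frac{3}{2}\right)^n.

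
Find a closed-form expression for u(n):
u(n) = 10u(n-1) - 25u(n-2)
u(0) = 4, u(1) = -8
Characteristic equation: x² - 10x + 25 = 0, which is (x - (5))².
Repeated root r = 5.
General solution: u(n) = (A + Bn)·(5)^n.
From u(0) = 4: A = 4.
From u(1) = -8: (A + B)·(5) = -8 ⇒ B = - \frac{28}{5}.
So u(n) = \left(4 - \frac{28 n}{5}\right) \cdot (5)^n.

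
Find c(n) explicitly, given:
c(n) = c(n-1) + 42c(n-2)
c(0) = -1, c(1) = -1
Characteristic equation: x² - x - 42 = 0, which factors as (x - (7))(x - (-6)) = 0.
Roots r₁ = 7, r₂ = -6 (distinct).
General solution: c(n) = A·(7)^n + B·(-6)^n.
From c(0) = -1: A + B = -1.
From c(1) = -1: 7A - 6B = -1.
Solving: A = - \frac{7}{13}, B = - \frac{6}{13}.
So c(n) = - \frac{6 \left(-6\right)^{n}}{13} - \frac{7 \cdot 7^{n}}{13}.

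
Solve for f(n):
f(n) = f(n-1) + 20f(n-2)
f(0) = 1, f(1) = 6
Characteristic equation: x² - x - 20 = 0, which factors as (x - (5))(x - (-4)) = 0.
Roots r₁ = 5, r₂ = -4 (distinct).
General solution: f(n) = A·(5)^n + B·(-4)^n.
From f(0) = 1: A + B = 1.
From f(1) = 6: 5A - 4B = 6.
Solving: A = \frac{10}{9}, B = - \frac{1}{9}.
So f(n) = - \frac{\left(-4\right)^{n}}{9} + \frac{10 \cdot 5^{n}}{9}.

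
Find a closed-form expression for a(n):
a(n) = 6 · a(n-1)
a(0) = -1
Pure geometric recurrence with ratio 6.
By induction a(n) = a(0) · (6)^n = - 6^{n}.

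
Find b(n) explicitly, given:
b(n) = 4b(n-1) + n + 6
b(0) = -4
First-order linear with linear forcing.
Homogeneous solution: b_h(n) = A·(4)^n.
Try particular b_p(n) = pn + q. Substituting:
  pn + q = 4(p(n-1) + q) + n + 6.
Matching the n-coefficient: p = 4p + 1 ⇒ p = - \frac{1}{3}.
Matching constants: q = -4p + 4q + 6 ⇒ q = - \frac{22}{9}.
General: b(n) = A·(4)^n - \frac{n}{3} - \frac{22}{9}.
Apply b(0) = -4: A - \frac{22}{9} = -4 ⇒ A = - \frac{14}{9}.
So b(n) = - \frac{14 \cdot 4^{n}}{9} - \frac{n}{3} - \frac{22}{9}.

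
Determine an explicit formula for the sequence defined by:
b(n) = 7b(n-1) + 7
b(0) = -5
First-order linear non-homogeneous.
Homogeneous solution: b_h(n) = A·(7)^n.
Try constant particular solution b_p = K: K = 7K + 7 ⇒ K = - \frac{7}{6}.
General: b(n) = A·(7)^n - \frac{7}{6}.
Apply b(0) = -5: A - \frac{7}{6} = -5 ⇒ A = - \frac{23}{6}.
So b(n) = - \frac{23 \cdot 7^{n}}{6} - \frac{7}{6}.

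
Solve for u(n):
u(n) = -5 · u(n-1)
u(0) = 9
Pure geometric recurrence with ratio -5.
By induction u(n) = u(0) · (-5)^n = 9 \left(-5\right)^{n}.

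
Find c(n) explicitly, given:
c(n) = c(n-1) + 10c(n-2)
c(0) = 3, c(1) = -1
Characteristic equation: x² - x - 10 = 0.
Discriminant Δ = (1)² + 4·(10) = 41.
Roots r₁,₂ = (1 ± √41)/2, so r₁ = \frac{1}{2} + \frac{\sqrt{41}}{2}, r₂ = \frac{1}{2} - \frac{\sqrt{41}}{2}.
General solution: c(n) = A·r₁^n + B·r₂^n.
From the initial conditions, A + B = 3 and r₁A + r₂B = -1.
Since r₁ - r₂ = √41: A = (-1 - (3)r₂)/√41 = \frac{3}{2} - \frac{5 \sqrt{41}}{82}, and B = 3 - A = \frac{5 \sqrt{41}}{82} + \frac{3}{2}.
So c(n) = \left(\frac{3}{2} - \frac{5 \sqrt{41}}{82}\right)\left(\frac{1}{2} + \frac{\sqrt{41}}{2}\right)^n + \left(\frac{5 \sqrt{41}}{82} + \frac{3}{2}\right)\left(\frac{1}{2} - \frac{\sqrt{41}}{2}\right)^n.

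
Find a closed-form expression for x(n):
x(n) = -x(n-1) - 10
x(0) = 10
First-order linear non-homogeneous.
Homogeneous solution: x_h(n) = A·(-1)^n.
Try constant particular solution x_p = K: K = -K - 10 ⇒ K = -5.
General: x(n) = A·(-1)^n - 5.
Apply x(0) = 10: A - 5 = 10 ⇒ A = 15.
So x(n) = 15 \left(-1\right)^{n} - 5.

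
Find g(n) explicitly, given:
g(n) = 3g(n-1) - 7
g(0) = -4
First-order linear non-homogeneous.
Homogeneous solution: g_h(n) = A·(3)^n.
Try constant particular solution g_p = K: K = 3K - 7 ⇒ K = \frac{7}{2}.
General: g(n) = A·(3)^n + \frac{7}{2}.
Apply g(0) = -4: A + \frac{7}{2} = -4 ⇒ A = - \frac{15}{2}.
So g(n) = \frac{7}{2} - \frac{15 \cdot 3^{n}}{2}.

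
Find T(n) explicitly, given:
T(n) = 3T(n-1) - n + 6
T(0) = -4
First-order linear with linear forcing.
Homogeneous solution: T_h(n) = A·(3)^n.
Try particular T_p(n) = pn + q. Substituting:
  pn + q = 3(p(n-1) + q) - n + 6.
Matching the n-coefficient: p = 3p - 1 ⇒ p = \frac{1}{2}.
Matching constants: q = -3p + 3q + 6 ⇒ q = - \frac{9}{4}.
General: T(n) = A·(3)^n + \frac{n}{2} - \frac{9}{4}.
Apply T(0) = -4: A - \frac{9}{4} = -4 ⇒ A = - \frac{7}{4}.
So T(n) = - \frac{7 \cdot 3^{n}}{4} + \frac{n}{2} - \frac{9}{4}.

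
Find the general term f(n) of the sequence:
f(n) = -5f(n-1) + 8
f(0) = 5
First-order linear non-homogeneous.
Homogeneous solution: f_h(n) = A·(-5)^n.
Try constant particular solution f_p = K: K = -5K + 8 ⇒ K = \frac{4}{3}.
General: f(n) = A·(-5)^n + \frac{4}{3}.
Apply f(0) = 5: A + \frac{4}{3} = 5 ⇒ A = \frac{11}{3}.
So f(n) = \frac{11 \left(-5\right)^{n}}{3} + \frac{4}{3}.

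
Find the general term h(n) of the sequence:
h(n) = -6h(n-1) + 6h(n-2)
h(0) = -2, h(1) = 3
Characteristic equation: x² + 6x - 6 = 0.
Discriminant Δ = (-6)² + 4·(6) = 60.
Roots r₁,₂ = (-6 ± √60)/2, so r₁ = -3 + \sqrt{15}, r₂ = - \sqrt{15} - 3.
General solution: h(n) = A·r₁^n + B·r₂^n.
From the initial conditions, A + B = -2 and r₁A + r₂B = 3.
Since r₁ - r₂ = √60: A = (3 - (-2)r₂)/√60 = -1 - \frac{\sqrt{15}}{10}, and B = -2 - A = -1 + \frac{\sqrt{15}}{10}.
So h(n) = \left(-1 - \frac{\sqrt{15}}{10}\right)\left(-3 + \sqrt{15}\right)^n + \left(-1 + \frac{\sqrt{15}}{10}\right)\left(- \sqrt{15} - 3\right)^n.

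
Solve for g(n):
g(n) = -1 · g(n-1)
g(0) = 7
Pure geometric recurrence with ratio -1.
By induction g(n) = g(0) · (-1)^n = 7 \left(-1\right)^{n}.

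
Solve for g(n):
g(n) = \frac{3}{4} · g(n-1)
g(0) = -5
Pure geometric recurrence with ratio \frac{3}{4}.
By induction g(n) = g(0) · (\frac{3}{4})^n = - 5 \left(\frac{3}{4}\right)^{n}.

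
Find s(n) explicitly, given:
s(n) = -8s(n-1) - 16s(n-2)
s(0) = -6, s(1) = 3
Characteristic equation: x² + 8x + 16 = 0, which is (x - (-4))².
Repeated root r = -4.
General solution: s(n) = (A + Bn)·(-4)^n.
From s(0) = -6: A = -6.
From s(1) = 3: (A + B)·(-4) = 3 ⇒ B = \frac{21}{4}.
So s(n) = \left(\frac{21 n}{4} - 6\right) \cdot (-4)^n.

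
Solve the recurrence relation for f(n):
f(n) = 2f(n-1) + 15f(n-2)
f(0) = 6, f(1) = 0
Characteristic equation: x² - 2x - 15 = 0, which factors as (x - (-3))(x - (5)) = 0.
Roots r₁ = -3, r₂ = 5 (distinct).
General solution: f(n) = A·(-3)^n + B·(5)^n.
From f(0) = 6: A + B = 6.
From f(1) = 0: -3A + 5B = 0.
Solving: A = \frac{15}{4}, B = \frac{9}{4}.
So f(n) = \frac{15 \left(-3\right)^{n}}{4} + \frac{9 \cdot 5^{n}}{4}.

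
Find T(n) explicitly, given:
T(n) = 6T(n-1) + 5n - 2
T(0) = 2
First-order linear with linear forcing.
Homogeneous solution: T_h(n) = A·(6)^n.
Try particular T_p(n) = pn + q. Substituting:
  pn + q = 6(p(n-1) + q) + 5n - 2.
Matching the n-coefficient: p = 6p + 5 ⇒ p = -1.
Matching constants: q = -6p + 6q - 2 ⇒ q = - \frac{4}{5}.
General: T(n) = A·(6)^n - n - \frac{4}{5}.
Apply T(0) = 2: A - \frac{4}{5} = 2 ⇒ A = \frac{14}{5}.
So T(n) = \frac{14 \cdot 6^{n}}{5} - n - \frac{4}{5}.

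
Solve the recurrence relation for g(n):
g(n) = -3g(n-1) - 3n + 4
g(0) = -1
First-order linear with linear forcing.
Homogeneous solution: g_h(n) = A·(-3)^n.
Try particular g_p(n) = pn + q. Substituting:
  pn + q = -3(p(n-1) + q) - 3n + 4.
Matching the n-coefficient: p = -3p - 3 ⇒ p = - \frac{3}{4}.
Matching constants: q = 3p - 3q + 4 ⇒ q = \frac{7}{16}.
General: g(n) = A·(-3)^n - \frac{3 n}{4} + \frac{7}{16}.
Apply g(0) = -1: A + \frac{7}{16} = -1 ⇒ A = - \frac{23}{16}.
So g(n) = - \frac{23 \left(-3\right)^{n}}{16} - \frac{3 n}{4} + \frac{7}{16}.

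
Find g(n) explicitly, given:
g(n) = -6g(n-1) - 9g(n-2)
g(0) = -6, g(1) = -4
Characteristic equation: x² + 6x + 9 = 0, which is (x - (-3))².
Repeated root r = -3.
General solution: g(n) = (A + Bn)·(-3)^n.
From g(0) = -6: A = -6.
From g(1) = -4: (A + B)·(-3) = -4 ⇒ B = \frac{22}{3}.
So g(n) = \left(\frac{22 n}{3} - 6\right) \cdot (-3)^n.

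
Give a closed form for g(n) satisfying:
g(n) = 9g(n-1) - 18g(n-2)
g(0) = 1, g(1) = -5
Characteristic equation: x² - 9x + 18 = 0, which factors as (x - (6))(x - (3)) = 0.
Roots r₁ = 6, r₂ = 3 (distinct).
General solution: g(n) = A·(6)^n + B·(3)^n.
From g(0) = 1: A + B = 1.
From g(1) = -5: 6A + 3B = -5.
Solving: A = - \frac{8}{3}, B = \frac{11}{3}.
So g(n) = \frac{11 \cdot 3^{n}}{3} - \frac{8 \cdot 6^{n}}{3}.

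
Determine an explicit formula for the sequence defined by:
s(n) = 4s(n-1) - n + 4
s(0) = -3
First-order linear with linear forcing.
Homogeneous solution: s_h(n) = A·(4)^n.
Try particular s_p(n) = pn + q. Substituting:
  pn + q = 4(p(n-1) + q) - n + 4.
Matching the n-coefficient: p = 4p - 1 ⇒ p = \frac{1}{3}.
Matching constants: q = -4p + 4q + 4 ⇒ q = - \frac{8}{9}.
General: s(n) = A·(4)^n + \frac{n}{3} - \frac{8}{9}.
Apply s(0) = -3: A - \frac{8}{9} = -3 ⇒ A = - \frac{19}{9}.
So s(n) = - \frac{19 \cdot 4^{n}}{9} + \frac{n}{3} - \frac{8}{9}.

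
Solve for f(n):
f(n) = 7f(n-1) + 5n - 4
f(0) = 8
First-order linear with linear forcing.
Homogeneous solution: f_h(n) = A·(7)^n.
Try particular f_p(n) = pn + q. Substituting:
  pn + q = 7(p(n-1) + q) + 5n - 4.
Matching the n-coefficient: p = 7p + 5 ⇒ p = - \frac{5}{6}.
Matching constants: q = -7p + 7q - 4 ⇒ q = - \frac{11}{36}.
General: f(n) = A·(7)^n - \frac{5 n}{6} - \frac{11}{36}.
Apply f(0) = 8: A - \frac{11}{36} = 8 ⇒ A = \frac{299}{36}.
So f(n) = \frac{299 \cdot 7^{n}}{36} - \frac{5 n}{6} - \frac{11}{36}.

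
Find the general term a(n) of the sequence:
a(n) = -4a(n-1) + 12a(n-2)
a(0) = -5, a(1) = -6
Characteristic equation: x² + 4x - 12 = 0, which factors as (x - (-6))(x - (2)) = 0.
Roots r₁ = -6, r₂ = 2 (distinct).
General solution: a(n) = A·(-6)^n + B·(2)^n.
From a(0) = -5: A + B = -5.
From a(1) = -6: -6A + 2B = -6.
Solving: A = - \frac{1}{2}, B = - \frac{9}{2}.
So a(n) = - \frac{\left(-6\right)^{n}}{2} - \frac{9 \cdot 2^{n}}{2}.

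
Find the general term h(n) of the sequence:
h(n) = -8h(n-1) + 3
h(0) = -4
First-order linear non-homogeneous.
Homogeneous solution: h_h(n) = A·(-8)^n.
Try constant particular solution h_p = K: K = -8K + 3 ⇒ K = \frac{1}{3}.
General: h(n) = A·(-8)^n + \frac{1}{3}.
Apply h(0) = -4: A + \frac{1}{3} = -4 ⇒ A = - \frac{13}{3}.
So h(n) = \frac{1}{3} - \frac{13 \left(-8\right)^{n}}{3}.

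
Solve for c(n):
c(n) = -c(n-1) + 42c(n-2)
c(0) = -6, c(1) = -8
Characteristic equation: x² + x - 42 = 0, which factors as (x - (6))(x - (-7)) = 0.
Roots r₁ = 6, r₂ = -7 (distinct).
General solution: c(n) = A·(6)^n + B·(-7)^n.
From c(0) = -6: A + B = -6.
From c(1) = -8: 6A - 7B = -8.
Solving: A = - \frac{50}{13}, B = - \frac{28}{13}.
So c(n) = - \frac{28 \left(-7\right)^{n}}{13} - \frac{50 \cdot 6^{n}}{13}.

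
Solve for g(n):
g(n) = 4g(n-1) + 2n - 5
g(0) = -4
First-order linear with linear forcing.
Homogeneous solution: g_h(n) = A·(4)^n.
Try particular g_p(n) = pn + q. Substituting:
  pn + q = 4(p(n-1) + q) + 2n - 5.
Matching the n-coefficient: p = 4p + 2 ⇒ p = - \frac{2}{3}.
Matching constants: q = -4p + 4q - 5 ⇒ q = \frac{7}{9}.
General: g(n) = A·(4)^n - \frac{2 n}{3} + \frac{7}{9}.
Apply g(0) = -4: A + \frac{7}{9} = -4 ⇒ A = - \frac{43}{9}.
So g(n) = - \frac{43 \cdot 4^{n}}{9} - \frac{2 n}{3} + \frac{7}{9}.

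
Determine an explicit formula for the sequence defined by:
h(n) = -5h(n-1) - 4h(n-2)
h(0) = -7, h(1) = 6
Characteristic equation: x² + 5x + 4 = 0, which factors as (x - (-4))(x - (-1)) = 0.
Roots r₁ = -4, r₂ = -1 (distinct).
General solution: h(n) = A·(-4)^n + B·(-1)^n.
From h(0) = -7: A + B = -7.
From h(1) = 6: -4A - B = 6.
Solving: A = \frac{1}{3}, B = - \frac{22}{3}.
So h(n) = - \frac{22 \left(-1\right)^{n}}{3} + \frac{\left(-4\right)^{n}}{3}.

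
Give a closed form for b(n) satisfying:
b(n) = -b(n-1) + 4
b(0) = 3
First-order linear non-homogeneous.
Homogeneous solution: b_h(n) = A·(-1)^n.
Try constant particular solution b_p = K: K = -K + 4 ⇒ K = 2.
General: b(n) = A·(-1)^n + 2.
Apply b(0) = 3: A + 2 = 3 ⇒ A = 1.
So b(n) = \left(-1\right)^{n} + 2.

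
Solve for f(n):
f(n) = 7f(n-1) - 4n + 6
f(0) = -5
First-order linear with linear forcing.
Homogeneous solution: f_h(n) = A·(7)^n.
Try particular f_p(n) = pn + q. Substituting:
  pn + q = 7(p(n-1) + q) - 4n + 6.
Matching the n-coefficient: p = 7p - 4 ⇒ p = \frac{2}{3}.
Matching constants: q = -7p + 7q + 6 ⇒ q = - \frac{2}{9}.
General: f(n) = A·(7)^n + \frac{2 n}{3} - \frac{2}{9}.
Apply f(0) = -5: A - \frac{2}{9} = -5 ⇒ A = - \frac{43}{9}.
So f(n) = - \frac{43 \cdot 7^{n}}{9} + \frac{2 n}{3} - \frac{2}{9}.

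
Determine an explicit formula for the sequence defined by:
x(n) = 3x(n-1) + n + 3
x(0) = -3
First-order linear with linear forcing.
Homogeneous solution: x_h(n) = A·(3)^n.
Try particular x_p(n) = pn + q. Substituting:
  pn + q = 3(p(n-1) + q) + n + 3.
Matching the n-coefficient: p = 3p + 1 ⇒ p = - \frac{1}{2}.
Matching constants: q = -3p + 3q + 3 ⇒ q = - \frac{9}{4}.
General: x(n) = A·(3)^n - \frac{n}{2} - \frac{9}{4}.
Apply x(0) = -3: A - \frac{9}{4} = -3 ⇒ A = - \frac{3}{4}.
So x(n) = - \frac{3 \cdot 3^{n}}{4} - \frac{n}{2} - \frac{9}{4}.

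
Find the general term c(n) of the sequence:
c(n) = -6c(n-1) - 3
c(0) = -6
First-order linear non-homogeneous.
Homogeneous solution: c_h(n) = A·(-6)^n.
Try constant particular solution c_p = K: K = -6K - 3 ⇒ K = - \frac{3}{7}.
General: c(n) = A·(-6)^n - \frac{3}{7}.
Apply c(0) = -6: A - \frac{3}{7} = -6 ⇒ A = - \frac{39}{7}.
So c(n) = - \frac{39 \left(-6\right)^{n}}{7} - \frac{3}{7}.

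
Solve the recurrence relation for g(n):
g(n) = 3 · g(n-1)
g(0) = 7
Pure geometric recurrence with ratio 3.
By induction g(n) = g(0) · (3)^n = 7 \cdot 3^{n}.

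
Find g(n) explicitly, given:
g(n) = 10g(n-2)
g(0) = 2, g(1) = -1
Characteristic equation: x² - 10 = 0.
Discriminant Δ = (0)² + 4·(10) = 40.
Roots r₁,₂ = (0 ± √40)/2, so r₁ = \sqrt{10}, r₂ = - \sqrt{10}.
General solution: g(n) = A·r₁^n + B·r₂^n.
From the initial conditions, A + B = 2 and r₁A + r₂B = -1.
Since r₁ - r₂ = √40: A = (-1 - (2)r₂)/√40 = 1 - \frac{\sqrt{10}}{20}, and B = 2 - A = \frac{\sqrt{10}}{20} + 1.
So g(n) = \left(1 - \frac{\sqrt{10}}{20}\right)\left(\sqrt{10}\right)^n + \left(\frac{\sqrt{10}}{20} + 1\right)\left(- \sqrt{10}\right)^n.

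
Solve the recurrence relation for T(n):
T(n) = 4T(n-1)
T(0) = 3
This is a homogeneous first-order recurrence with ratio 4.
By induction T(n) = T(0) · (4)^n = 3 \cdot 4^{n}.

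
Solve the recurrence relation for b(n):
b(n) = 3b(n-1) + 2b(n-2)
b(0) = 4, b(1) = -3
Characteristic equation: x² - 3x - 2 = 0.
Discriminant Δ = (3)² + 4·(2) = 17.
Roots r₁,₂ = (3 ± √17)/2, so r₁ = \frac{3}{2} + \frac{\sqrt{17}}{2}, r₂ = \frac{3}{2} - \frac{\sqrt{17}}{2}.
General solution: b(n) = A·r₁^n + B·r₂^n.
From the initial conditions, A + B = 4 and r₁A + r₂B = -3.
Since r₁ - r₂ = √17: A = (-3 - (4)r₂)/√17 = 2 - \frac{9 \sqrt{17}}{17}, and B = 4 - A = 2 + \frac{9 \sqrt{17}}{17}.
So b(n) = \left(2 - \frac{9 \sqrt{17}}{17}\right)\left(\frac{3}{2} + \frac{\sqrt{17}}{2}\right)^n + \left(2 + \frac{9 \sqrt{17}}{17}\right)\left(\frac{3}{2} - \frac{\sqrt{17}}{2}\right)^n.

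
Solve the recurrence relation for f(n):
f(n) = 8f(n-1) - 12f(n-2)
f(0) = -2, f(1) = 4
Characteristic equation: x² - 8x + 12 = 0, which factors as (x - (2))(x - (6)) = 0.
Roots r₁ = 2, r₂ = 6 (distinct).
General solution: f(n) = A·(2)^n + B·(6)^n.
From f(0) = -2: A + B = -2.
From f(1) = 4: 2A + 6B = 4.
Solving: A = -4, B = 2.
So f(n) = - 4 \cdot 2^{n} + 2 \cdot 6^{n}.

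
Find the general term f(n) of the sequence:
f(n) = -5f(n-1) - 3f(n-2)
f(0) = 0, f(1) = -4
Characteristic equation: x² + 5x + 3 = 0.
Discriminant Δ = (-5)² + 4·(-3) = 13.
Roots r₁,₂ = (-5 ± √13)/2, so r₁ = - \frac{5}{2} + \frac{\sqrt{13}}{2}, r₂ = - \frac{5}{2} - \frac{\sqrt{13}}{2}.
General solution: f(n) = A·r₁^n + B·r₂^n.
From the initial conditions, A + B = 0 and r₁A + r₂B = -4.
Since r₁ - r₂ = √13: A = (-4 - (0)r₂)/√13 = - \frac{4 \sqrt{13}}{13}, and B = 0 - A = \frac{4 \sqrt{13}}{13}.
So f(n) = \left(- \frac{4 \sqrt{13}}{13}\right)\left(- \frac{5}{2} + \frac{\sqrt{13}}{2}\right)^n + \left(\frac{4 \sqrt{13}}{13}\right)\left(- \frac{5}{2} - \frac{\sqrt{13}}{2}\right)^n.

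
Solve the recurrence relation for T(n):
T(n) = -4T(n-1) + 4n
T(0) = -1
First-order linear with linear forcing.
Homogeneous solution: T_h(n) = A·(-4)^n.
Try particular T_p(n) = pn + q. Substituting:
  pn + q = -4(p(n-1) + q) + 4n.
Matching the n-coefficient: p = -4p + 4 ⇒ p = \frac{4}{5}.
Matching constants: q = 4p - 4q ⇒ q = \frac{16}{25}.
General: T(n) = A·(-4)^n + \frac{4 n}{5} + \frac{16}{25}.
Apply T(0) = -1: A + \frac{16}{25} = -1 ⇒ A = - \frac{41}{25}.
So T(n) = - \frac{41 \left(-4\right)^{n}}{25} + \frac{4 n}{5} + \frac{16}{25}.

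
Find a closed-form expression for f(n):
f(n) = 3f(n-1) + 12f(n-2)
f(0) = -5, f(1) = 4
Characteristic equation: x² - 3x - 12 = 0.
Discriminant Δ = (3)² + 4·(12) = 57.
Roots r₁,₂ = (3 ± √57)/2, so r₁ = \frac{3}{2} + \frac{\sqrt{57}}{2}, r₂ = \frac{3}{2} - \frac{\sqrt{57}}{2}.
General solution: f(n) = A·r₁^n + B·r₂^n.
From the initial conditions, A + B = -5 and r₁A + r₂B = 4.
Since r₁ - r₂ = √57: A = (4 - (-5)r₂)/√57 = - \frac{5}{2} + \frac{23 \sqrt{57}}{114}, and B = -5 - A = - \frac{5}{2} - \frac{23 \sqrt{57}}{114}.
So f(n) = \left(- \frac{5}{2} + \frac{23 \sqrt{57}}{114}\right)\left(\frac{3}{2} + \frac{\sqrt{57}}{2}\right)^n + \left(- \frac{5}{2} - \frac{23 \sqrt{57}}{114}\right)\left(\frac{3}{2} - \frac{\sqrt{57}}{2}\right)^n.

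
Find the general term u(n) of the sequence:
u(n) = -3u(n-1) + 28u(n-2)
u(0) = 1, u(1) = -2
Characteristic equation: x² + 3x - 28 = 0, which factors as (x - (4))(x - (-7)) = 0.
Roots r₁ = 4, r₂ = -7 (distinct).
General solution: u(n) = A·(4)^n + B·(-7)^n.
From u(0) = 1: A + B = 1.
From u(1) = -2: 4A - 7B = -2.
Solving: A = \frac{5}{11}, B = \frac{6}{11}.
So u(n) = \frac{6 \left(-7\right)^{n}}{11} + \frac{5 \cdot 4^{n}}{11}.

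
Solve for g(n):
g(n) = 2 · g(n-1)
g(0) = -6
Pure geometric recurrence with ratio 2.
By induction g(n) = g(0) · (2)^n = - 6 \cdot 2^{n}.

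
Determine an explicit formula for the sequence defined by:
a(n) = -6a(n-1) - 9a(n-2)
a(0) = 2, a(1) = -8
Characteristic equation: x² + 6x + 9 = 0, which is (x - (-3))².
Repeated root r = -3.
General solution: a(n) = (A + Bn)·(-3)^n.
From a(0) = 2: A = 2.
From a(1) = -8: (A + B)·(-3) = -8 ⇒ B = \frac{2}{3}.
So a(n) = \left(\frac{2 n}{3} + 2\right) \cdot (-3)^n.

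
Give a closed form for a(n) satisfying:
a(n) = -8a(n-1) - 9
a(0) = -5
First-order linear non-homogeneous.
Homogeneous solution: a_h(n) = A·(-8)^n.
Try constant particular solution a_p = K: K = -8K - 9 ⇒ K = -1.
General: a(n) = A·(-8)^n - 1.
Apply a(0) = -5: A - 1 = -5 ⇒ A = -4.
So a(n) = - 4 \left(-8\right)^{n} - 1.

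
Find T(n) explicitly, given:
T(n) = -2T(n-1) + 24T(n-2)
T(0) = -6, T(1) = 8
Characteristic equation: x² + 2x - 24 = 0, which factors as (x - (-6))(x - (4)) = 0.
Roots r₁ = -6, r₂ = 4 (distinct).
General solution: T(n) = A·(-6)^n + B·(4)^n.
From T(0) = -6: A + B = -6.
From T(1) = 8: -6A + 4B = 8.
Solving: A = - \frac{16}{5}, B = - \frac{14}{5}.
So T(n) = - \frac{16 \left(-6\right)^{n}}{5} - \frac{14 \cdot 4^{n}}{5}.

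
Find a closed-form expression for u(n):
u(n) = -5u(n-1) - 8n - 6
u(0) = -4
First-order linear with linear forcing.
Homogeneous solution: u_h(n) = A·(-5)^n.
Try particular u_p(n) = pn + q. Substituting:
  pn + q = -5(p(n-1) + q) - 8n - 6.
Matching the n-coefficient: p = -5p - 8 ⇒ p = - \frac{4}{3}.
Matching constants: q = 5p - 5q - 6 ⇒ q = - \frac{19}{9}.
General: u(n) = A·(-5)^n - \frac{4 n}{3} - \frac{19}{9}.
Apply u(0) = -4: A - \frac{19}{9} = -4 ⇒ A = - \frac{17}{9}.
So u(n) = - \frac{17 \left(-5\right)^{n}}{9} - \frac{4 n}{3} - \frac{19}{9}.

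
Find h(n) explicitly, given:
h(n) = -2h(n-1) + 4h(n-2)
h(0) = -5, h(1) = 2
Characteristic equation: x² + 2x - 4 = 0.
Discriminant Δ = (-2)² + 4·(4) = 20.
Roots r₁,₂ = (-2 ± √20)/2, so r₁ = -1 + \sqrt{5}, r₂ = - \sqrt{5} - 1.
General solution: h(n) = A·r₁^n + B·r₂^n.
From the initial conditions, A + B = -5 and r₁A + r₂B = 2.
Since r₁ - r₂ = √20: A = (2 - (-5)r₂)/√20 = - \frac{5}{2} - \frac{3 \sqrt{5}}{10}, and B = -5 - A = - \frac{5}{2} + \frac{3 \sqrt{5}}{10}.
So h(n) = \left(- \frac{5}{2} - \frac{3 \sqrt{5}}{10}\right)\left(-1 + \sqrt{5}\right)^n + \left(- \frac{5}{2} + \frac{3 \sqrt{5}}{10}\right)\left(- \sqrt{5} - 1\right)^n.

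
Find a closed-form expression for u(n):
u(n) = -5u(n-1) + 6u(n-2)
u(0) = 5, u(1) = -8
Characteristic equation: x² + 5x - 6 = 0, which factors as (x - (1))(x - (-6)) = 0.
Roots r₁ = 1, r₂ = -6 (distinct).
General solution: u(n) = A·(1)^n + B·(-6)^n.
From u(0) = 5: A + B = 5.
From u(1) = -8: A - 6B = -8.
Solving: A = \frac{22}{7}, B = \frac{13}{7}.
So u(n) = \frac{13 \left(-6\right)^{n}}{7} + \frac{22}{7}.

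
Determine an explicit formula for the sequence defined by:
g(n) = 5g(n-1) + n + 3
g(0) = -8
First-order linear with linear forcing.
Homogeneous solution: g_h(n) = A·(5)^n.
Try particular g_p(n) = pn + q. Substituting:
  pn + q = 5(p(n-1) + q) + n + 3.
Matching the n-coefficient: p = 5p + 1 ⇒ p = - \frac{1}{4}.
Matching constants: q = -5p + 5q + 3 ⇒ q = - \frac{17}{16}.
General: g(n) = A·(5)^n - \frac{n}{4} - \frac{17}{16}.
Apply g(0) = -8: A - \frac{17}{16} = -8 ⇒ A = - \frac{111}{16}.
So g(n) = - \frac{111 \cdot 5^{n}}{16} - \frac{n}{4} - \frac{17}{16}.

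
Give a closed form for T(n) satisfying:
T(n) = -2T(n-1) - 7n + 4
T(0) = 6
First-order linear with linear forcing.
Homogeneous solution: T_h(n) = A·(-2)^n.
Try particular T_p(n) = pn + q. Substituting:
  pn + q = -2(p(n-1) + q) - 7n + 4.
Matching the n-coefficient: p = -2p - 7 ⇒ p = - \frac{7}{3}.
Matching constants: q = 2p - 2q + 4 ⇒ q = - \frac{2}{9}.
General: T(n) = A·(-2)^n - \frac{7 n}{3} - \frac{2}{9}.
Apply T(0) = 6: A - \frac{2}{9} = 6 ⇒ A = \frac{56}{9}.
So T(n) = \frac{56 \left(-2\right)^{n}}{9} - \frac{7 n}{3} - \frac{2}{9}.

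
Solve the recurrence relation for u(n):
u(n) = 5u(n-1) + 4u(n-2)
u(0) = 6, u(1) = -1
Characteristic equation: x² - 5x - 4 = 0.
Discriminant Δ = (5)² + 4·(4) = 41.
Roots r₁,₂ = (5 ± √41)/2, so r₁ = \frac{5}{2} + \frac{\sqrt{41}}{2}, r₂ = \frac{5}{2} - \frac{\sqrt{41}}{2}.
General solution: u(n) = A·r₁^n + B·r₂^n.
From the initial conditions, A + B = 6 and r₁A + r₂B = -1.
Since r₁ - r₂ = √41: A = (-1 - (6)r₂)/√41 = 3 - \frac{16 \sqrt{41}}{41}, and B = 6 - A = \frac{16 \sqrt{41}}{41} + 3.
So u(n) = \left(3 - \frac{16 \sqrt{41}}{41}\right)\left(\frac{5}{2} + \frac{\sqrt{41}}{2}\right)^n + \left(\frac{16 \sqrt{41}}{41} + 3\right)\left(\frac{5}{2} - \frac{\sqrt{41}}{2}\right)^n.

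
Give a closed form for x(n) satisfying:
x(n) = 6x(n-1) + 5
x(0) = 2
First-order linear non-homogeneous.
Homogeneous solution: x_h(n) = A·(6)^n.
Try constant particular solution x_p = K: K = 6K + 5 ⇒ K = -1.
General: x(n) = A·(6)^n - 1.
Apply x(0) = 2: A - 1 = 2 ⇒ A = 3.
So x(n) = 3 \cdot 6^{n} - 1.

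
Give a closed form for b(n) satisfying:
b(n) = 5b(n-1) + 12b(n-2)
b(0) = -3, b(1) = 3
Characteristic equation: x² - 5x - 12 = 0.
Discriminant Δ = (5)² + 4·(12) = 73.
Roots r₁,₂ = (5 ± √73)/2, so r₁ = \frac{5}{2} + \frac{\sqrt{73}}{2}, r₂ = \frac{5}{2} - \frac{\sqrt{73}}{2}.
General solution: b(n) = A·r₁^n + B·r₂^n.
From the initial conditions, A + B = -3 and r₁A + r₂B = 3.
Since r₁ - r₂ = √73: A = (3 - (-3)r₂)/√73 = - \frac{3}{2} + \frac{21 \sqrt{73}}{146}, and B = -3 - A = - \frac{3}{2} - \frac{21 \sqrt{73}}{146}.
So b(n) = \left(- \frac{3}{2} + \frac{21 \sqrt{73}}{146}\right)\left(\frac{5}{2} + \frac{\sqrt{73}}{2}\right)^n + \left(- \frac{3}{2} - \frac{21 \sqrt{73}}{146}\right)\left(\frac{5}{2} - \frac{\sqrt{73}}{2}\right)^n.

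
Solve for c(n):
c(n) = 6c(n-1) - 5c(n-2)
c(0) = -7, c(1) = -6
Characteristic equation: x² - 6x + 5 = 0, which factors as (x - (5))(x - (1)) = 0.
Roots r₁ = 5, r₂ = 1 (distinct).
General solution: c(n) = A·(5)^n + B·(1)^n.
From c(0) = -7: A + B = -7.
From c(1) = -6: 5A + B = -6.
Solving: A = \frac{1}{4}, B = - \frac{29}{4}.
So c(n) = \frac{5^{n}}{4} - \frac{29}{4}.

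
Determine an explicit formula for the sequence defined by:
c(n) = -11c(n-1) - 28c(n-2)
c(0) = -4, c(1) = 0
Characteristic equation: x² + 11x + 28 = 0, which factors as (x - (-7))(x - (-4)) = 0.
Roots r₁ = -7, r₂ = -4 (distinct).
General solution: c(n) = A·(-7)^n + B·(-4)^n.
From c(0) = -4: A + B = -4.
From c(1) = 0: -7A - 4B = 0.
Solving: A = \frac{16}{3}, B = - \frac{28}{3}.
So c(n) = - \frac{28 \left(-4\right)^{n}}{3} + \frac{16 \left(-7\right)^{n}}{3}.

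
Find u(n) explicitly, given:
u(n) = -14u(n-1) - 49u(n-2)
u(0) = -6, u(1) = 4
Characteristic equation: x² + 14x + 49 = 0, which is (x - (-7))².
Repeated root r = -7.
General solution: u(n) = (A + Bn)·(-7)^n.
From u(0) = -6: A = -6.
From u(1) = 4: (A + B)·(-7) = 4 ⇒ B = \frac{38}{7}.
So u(n) = \left(\frac{38 n}{7} - 6\right) \cdot (-7)^n.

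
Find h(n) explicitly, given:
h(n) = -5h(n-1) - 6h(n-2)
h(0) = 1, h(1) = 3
Characteristic equation: x² + 5x + 6 = 0, which factors as (x - (-3))(x - (-2)) = 0.
Roots r₁ = -3, r₂ = -2 (distinct).
General solution: h(n) = A·(-3)^n + B·(-2)^n.
From h(0) = 1: A + B = 1.
From h(1) = 3: -3A - 2B = 3.
Solving: A = -5, B = 6.
So h(n) = 6 \left(-2\right)^{n} - 5 \left(-3\right)^{n}.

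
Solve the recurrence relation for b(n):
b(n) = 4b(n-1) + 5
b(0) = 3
First-order linear non-homogeneous.
Homogeneous solution: b_h(n) = A·(4)^n.
Try constant particular solution b_p = K: K = 4K + 5 ⇒ K = - \frac{5}{3}.
General: b(n) = A·(4)^n - \frac{5}{3}.
Apply b(0) = 3: A - \frac{5}{3} = 3 ⇒ A = \frac{14}{3}.
So b(n) = \frac{14 \cdot 4^{n}}{3} - \frac{5}{3}.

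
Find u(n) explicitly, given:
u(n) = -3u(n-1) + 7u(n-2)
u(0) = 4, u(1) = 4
Characteristic equation: x² + 3x - 7 = 0.
Discriminant Δ = (-3)² + 4·(7) = 37.
Roots r₁,₂ = (-3 ± √37)/2, so r₁ = - \frac{3}{2} + \frac{\sqrt{37}}{2}, r₂ = - \frac{\sqrt{37}}{2} - \frac{3}{2}.
General solution: u(n) = A·r₁^n + B·r₂^n.
From the initial conditions, A + B = 4 and r₁A + r₂B = 4.
Since r₁ - r₂ = √37: A = (4 - (4)r₂)/√37 = \frac{10 \sqrt{37}}{37} + 2, and B = 4 - A = 2 - \frac{10 \sqrt{37}}{37}.
So u(n) = \left(\frac{10 \sqrt{37}}{37} + 2\right)\left(- \frac{3}{2} + \frac{\sqrt{37}}{2}\right)^n + \left(2 - \frac{10 \sqrt{37}}{37}\right)\left(- \frac{\sqrt{37}}{2} - \frac{3}{2}\right)^n.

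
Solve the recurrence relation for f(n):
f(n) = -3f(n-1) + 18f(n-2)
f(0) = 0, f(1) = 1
Characteristic equation: x² + 3x - 18 = 0, which factors as (x - (3))(x - (-6)) = 0.
Roots r₁ = 3, r₂ = -6 (distinct).
General solution: f(n) = A·(3)^n + B·(-6)^n.
From f(0) = 0: A + B = 0.
From f(1) = 1: 3A - 6B = 1.
Solving: A = \frac{1}{9}, B = - \frac{1}{9}.
So f(n) = - \frac{\left(-6\right)^{n}}{9} + \frac{3^{n}}{9}.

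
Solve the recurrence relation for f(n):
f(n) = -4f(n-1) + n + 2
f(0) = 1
First-order linear with linear forcing.
Homogeneous solution: f_h(n) = A·(-4)^n.
Try particular f_p(n) = pn + q. Substituting:
  pn + q = -4(p(n-1) + q) + n + 2.
Matching the n-coefficient: p = -4p + 1 ⇒ p = \frac{1}{5}.
Matching constants: q = 4p - 4q + 2 ⇒ q = \frac{14}{25}.
General: f(n) = A·(-4)^n + \frac{n}{5} + \frac{14}{25}.
Apply f(0) = 1: A + \frac{14}{25} = 1 ⇒ A = \frac{11}{25}.
So f(n) = \frac{11 \left(-4\right)^{n}}{25} + \frac{n}{5} + \frac{14}{25}.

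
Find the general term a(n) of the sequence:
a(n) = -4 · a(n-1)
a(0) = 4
Pure geometric recurrence with ratio -4.
By induction a(n) = a(0) · (-4)^n = 4 \left(-4\right)^{n}.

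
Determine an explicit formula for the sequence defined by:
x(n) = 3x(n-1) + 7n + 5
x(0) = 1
First-order linear with linear forcing.
Homogeneous solution: x_h(n) = A·(3)^n.
Try particular x_p(n) = pn + q. Substituting:
  pn + q = 3(p(n-1) + q) + 7n + 5.
Matching the n-coefficient: p = 3p + 7 ⇒ p = - \frac{7}{2}.
Matching constants: q = -3p + 3q + 5 ⇒ q = - \frac{31}{4}.
General: x(n) = A·(3)^n - \frac{7 n}{2} - \frac{31}{4}.
Apply x(0) = 1: A - \frac{31}{4} = 1 ⇒ A = \frac{35}{4}.
So x(n) = \frac{35 \cdot 3^{n}}{4} - \frac{7 n}{2} - \frac{31}{4}.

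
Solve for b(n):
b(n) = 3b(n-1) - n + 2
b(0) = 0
First-order linear with linear forcing.
Homogeneous solution: b_h(n) = A·(3)^n.
Try particular b_p(n) = pn + q. Substituting:
  pn + q = 3(p(n-1) + q) - n + 2.
Matching the n-coefficient: p = 3p - 1 ⇒ p = \frac{1}{2}.
Matching constants: q = -3p + 3q + 2 ⇒ q = - \frac{1}{4}.
General: b(n) = A·(3)^n + \frac{n}{2} - \frac{1}{4}.
Apply b(0) = 0: A - \frac{1}{4} = 0 ⇒ A = \frac{1}{4}.
So b(n) = \frac{3^{n}}{4} + \frac{n}{2} - \frac{1}{4}.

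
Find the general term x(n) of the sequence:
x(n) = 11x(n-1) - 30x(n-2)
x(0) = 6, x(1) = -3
Characteristic equation: x² - 11x + 30 = 0, which factors as (x - (6))(x - (5)) = 0.
Roots r₁ = 6, r₂ = 5 (distinct).
General solution: x(n) = A·(6)^n + B·(5)^n.
From x(0) = 6: A + B = 6.
From x(1) = -3: 6A + 5B = -3.
Solving: A = -33, B = 39.
So x(n) = 39 \cdot 5^{n} - 33 \cdot 6^{n}.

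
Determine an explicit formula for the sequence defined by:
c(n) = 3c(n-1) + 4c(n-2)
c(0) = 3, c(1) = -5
Characteristic equation: x² - 3x - 4 = 0, which factors as (x - (4))(x - (-1)) = 0.
Roots r₁ = 4, r₂ = -1 (distinct).
General solution: c(n) = A·(4)^n + B·(-1)^n.
From c(0) = 3: A + B = 3.
From c(1) = -5: 4A - B = -5.
Solving: A = - \frac{2}{5}, B = \frac{17}{5}.
So c(n) = \frac{17 \left(-1\right)^{n}}{5} - \frac{2 \cdot 4^{n}}{5}.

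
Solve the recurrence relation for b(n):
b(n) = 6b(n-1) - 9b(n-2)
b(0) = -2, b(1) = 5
Characteristic equation: x² - 6x + 9 = 0, which is (x - (3))².
Repeated root r = 3.
General solution: b(n) = (A + Bn)·(3)^n.
From b(0) = -2: A = -2.
From b(1) = 5: (A + B)·(3) = 5 ⇒ B = \frac{11}{3}.
So b(n) = \left(\frac{11 n}{3} - 2\right) \cdot (3)^n.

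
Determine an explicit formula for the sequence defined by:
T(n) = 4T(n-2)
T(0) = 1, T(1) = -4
Characteristic equation: x² - 4 = 0, which factors as (x - (2))(x - (-2)) = 0.
Roots r₁ = 2, r₂ = -2 (distinct).
General solution: T(n) = A·(2)^n + B·(-2)^n.
From T(0) = 1: A + B = 1.
From T(1) = -4: 2A - 2B = -4.
Solving: A = - \frac{1}{2}, B = \frac{3}{2}.
So T(n) = \frac{3 \left(-2\right)^{n}}{2} - \frac{2^{n}}{2}.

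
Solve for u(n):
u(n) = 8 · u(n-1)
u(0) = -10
Pure geometric recurrence with ratio 8.
By induction u(n) = u(0) · (8)^n = - 10 \cdot 8^{n}.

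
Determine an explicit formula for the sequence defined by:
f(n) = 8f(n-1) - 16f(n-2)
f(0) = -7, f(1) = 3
Characteristic equation: x² - 8x + 16 = 0, which is (x - (4))².
Repeated root r = 4.
General solution: f(n) = (A + Bn)·(4)^n.
From f(0) = -7: A = -7.
From f(1) = 3: (A + B)·(4) = 3 ⇒ B = \frac{31}{4}.
So f(n) = \left(\frac{31 n}{4} - 7\right) \cdot (4)^n.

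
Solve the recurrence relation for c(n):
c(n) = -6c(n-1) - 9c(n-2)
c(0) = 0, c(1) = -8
Characteristic equation: x² + 6x + 9 = 0, which is (x - (-3))².
Repeated root r = -3.
General solution: c(n) = (A + Bn)·(-3)^n.
From c(0) = 0: A = 0.
From c(1) = -8: (A + B)·(-3) = -8 ⇒ B = \frac{8}{3}.
So c(n) = \left(\frac{8 n}{3}\right) \cdot (-3)^n.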